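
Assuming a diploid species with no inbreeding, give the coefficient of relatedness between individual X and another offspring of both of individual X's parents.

0.5

Each parent–offspring link contributes a factor of 1/2, and independent paths through distinct common ancestors add.
Full sibs share both parents — two paths of length 2: r = 2·(1/2)^2 = 1/2.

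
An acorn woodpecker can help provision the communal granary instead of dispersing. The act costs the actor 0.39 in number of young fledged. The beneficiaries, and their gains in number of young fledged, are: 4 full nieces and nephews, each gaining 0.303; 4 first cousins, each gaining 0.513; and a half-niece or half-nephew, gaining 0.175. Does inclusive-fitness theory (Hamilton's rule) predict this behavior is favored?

Yes

Hamilton's rule: the trait is favored when the sum of r·B over every recipient exceeds the actor's cost C.
r to a full niece or nephew = 0.25 (full aunt/uncle↔niece/nephew: two paths of length 3 through the shared grandparent pair: r = 2·(1/2)^3 = 1/4).
r to a first cousin = 1/8 (first cousins share one grandparent pair — two paths of length 4: r = 2·(1/2)^4 = 1/8).
r to a half-niece or half-nephew = 1/8 (half-aunt/uncle↔niece/nephew: one path of length 3: r = (1/2)^3 = 1/8).
Summing one r·B term per recipient: 4·0.25·0.303 + 4·0.125·0.513 + 1·0.125·0.175 = 0.581375.
0.581375 > 0.39: the indirect benefit exceeds the cost.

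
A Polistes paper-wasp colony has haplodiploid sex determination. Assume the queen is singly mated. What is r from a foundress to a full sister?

Haplodiploid full sisters inherit their father's entire haploid genome identically (contributing 1/2) and on average half of their mother's contribution (1/2 · 1/2 = 1/4); r = 1/2 + 1/4 = 3/4.

0.75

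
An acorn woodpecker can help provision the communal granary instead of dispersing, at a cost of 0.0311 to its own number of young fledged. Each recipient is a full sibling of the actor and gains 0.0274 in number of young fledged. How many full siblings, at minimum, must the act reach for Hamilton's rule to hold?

3

r to a full sibling = 0.5 (full sibs share both parents — two paths of length 2: r = 2·(1/2)^2 = 1/2).
Hamilton's rule: n·r·B > C  ⇒  n > C/(r·B) = 0.0311/(0.5·0.0274) = 2.27.
The smallest integer exceeding 2.27 is 3.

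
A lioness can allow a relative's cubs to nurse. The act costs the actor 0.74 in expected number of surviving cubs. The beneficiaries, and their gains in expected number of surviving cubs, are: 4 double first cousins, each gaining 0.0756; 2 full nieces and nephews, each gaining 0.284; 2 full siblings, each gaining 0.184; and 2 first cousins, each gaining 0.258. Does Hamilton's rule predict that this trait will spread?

Hamilton's rule: the trait is favored when the sum of r·B over every recipient exceeds the actor's cost C.
r to a double first cousin = 1/4 (double first cousins share both grandparent pairs — four paths of length 4: r = 4·(1/2)^4 = 1/4).
r to a full niece or nephew = 0.25 (full aunt/uncle↔niece/nephew: two paths of length 3 through the shared grandparent pair: r = 2·(1/2)^3 = 1/4).
r to a full sibling = 0.5 (full sibs share both parents — two paths of length 2: r = 2·(1/2)^2 = 1/2).
r to a first cousin = 0.125 (first cousins share one grandparent pair — two paths of length 4: r = 2·(1/2)^4 = 1/8).
Summing one r·B term per recipient: 4·0.25·0.0756 + 2·0.25·0.284 + 2·0.5·0.184 + 2·0.125·0.258 = 0.4661.
0.4661 < 0.74: the indirect benefit is less than the cost.

No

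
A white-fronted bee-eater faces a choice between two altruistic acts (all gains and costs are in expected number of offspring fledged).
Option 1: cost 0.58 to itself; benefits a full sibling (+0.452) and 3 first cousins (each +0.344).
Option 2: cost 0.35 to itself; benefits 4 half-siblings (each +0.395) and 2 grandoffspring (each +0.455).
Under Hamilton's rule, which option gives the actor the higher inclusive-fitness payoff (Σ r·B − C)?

Option 1: r to a full sibling = 0.5.
Option 1: r to a first cousin = 0.125.
Option 1: Σ r·B − C = (1·0.5·0.452 + 3·0.125·0.344) − 0.58 = -0.225.
Option 2: r to a half-sibling = 0.25.
Option 2: r to a grandoffspring = 0.25.
Option 2: Σ r·B − C = (4·0.25·0.395 + 2·0.25·0.455) − 0.35 = 0.2725.
Option 2 has the higher net inclusive-fitness payoff.

Option 2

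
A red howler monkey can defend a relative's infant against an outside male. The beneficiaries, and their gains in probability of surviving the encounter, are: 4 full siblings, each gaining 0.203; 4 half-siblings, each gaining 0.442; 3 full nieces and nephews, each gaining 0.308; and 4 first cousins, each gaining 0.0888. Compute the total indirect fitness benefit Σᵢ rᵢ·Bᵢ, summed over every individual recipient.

1.1234

r to a full sibling = 1/2 (full sibs share both parents — two paths of length 2: r = 2·(1/2)^2 = 1/2).
r to a half-sibling = 0.25 (half-sibs share one parent — one path of length 2: r = (1/2)^2 = 1/4).
r to a full niece or nephew = 0.25 (full aunt/uncle↔niece/nephew: two paths of length 3 through the shared grandparent pair: r = 2·(1/2)^3 = 1/4).
r to a first cousin = 1/8 (first cousins share one grandparent pair — two paths of length 4: r = 2·(1/2)^4 = 1/8).
Summing one r·B term per recipient: 4·0.5·0.203 + 4·0.25·0.442 + 3·0.25·0.308 + 4·0.125·0.0888 = 1.1234.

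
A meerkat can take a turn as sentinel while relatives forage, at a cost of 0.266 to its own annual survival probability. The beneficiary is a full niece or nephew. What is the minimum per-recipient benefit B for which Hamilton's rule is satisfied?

r to a full niece or nephew = 0.25 (full aunt/uncle↔niece/nephew: two paths of length 3 through the shared grandparent pair: r = 2·(1/2)^3 = 1/4).
Hamilton's rule with n recipients of equal r: n·r·B > C, so B > C/(n·r) = 0.266/(1·0.25) = 1.064.

1.064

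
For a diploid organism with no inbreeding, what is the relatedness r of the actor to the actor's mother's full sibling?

Each parent–offspring link contributes a factor of 1/2, and independent paths through distinct common ancestors add.
Full aunt/uncle↔niece/nephew: two paths of length 3 through the shared grandparent pair: r = 2·(1/2)^3 = 1/4.

0.25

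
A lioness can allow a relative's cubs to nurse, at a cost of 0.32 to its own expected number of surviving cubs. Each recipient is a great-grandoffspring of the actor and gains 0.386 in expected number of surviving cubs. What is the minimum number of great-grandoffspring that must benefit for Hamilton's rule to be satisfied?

r to a great-grandoffspring = 0.125 (three parent–offspring links: r = (1/2)^3 = 1/8).
Hamilton's rule: n·r·B > C  ⇒  n > C/(r·B) = 0.32/(0.125·0.386) = 6.632.
The smallest integer exceeding 6.632 is 7.

7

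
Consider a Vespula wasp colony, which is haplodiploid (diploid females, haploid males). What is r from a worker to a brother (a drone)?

0.25

Her haploid brother carries none of their father's genes and a random half of their mother's genome; that half matches the maternal half of her own genome with probability 1/2: r = 1/2 · 1/2 = 1/4.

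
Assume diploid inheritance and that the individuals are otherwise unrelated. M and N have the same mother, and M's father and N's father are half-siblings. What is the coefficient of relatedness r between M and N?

0.3125

Independent pedigree routes through distinct common ancestors add.
M and N are related in two ways: half-sibs through their shared mother (r = 1/4) and half first cousins through their fathers (r = 1/16).
r = 1/4 + 1/16 = 0.3125.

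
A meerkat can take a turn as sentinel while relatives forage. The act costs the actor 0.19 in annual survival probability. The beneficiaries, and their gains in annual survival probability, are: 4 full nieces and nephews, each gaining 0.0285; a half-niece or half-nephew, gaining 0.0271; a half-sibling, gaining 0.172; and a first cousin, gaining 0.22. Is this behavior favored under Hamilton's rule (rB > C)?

No

Hamilton's rule: the trait is favored when the sum of r·B over every recipient exceeds the actor's cost C.
r to a full niece or nephew = 0.25 (full aunt/uncle↔niece/nephew: two paths of length 3 through the shared grandparent pair: r = 2·(1/2)^3 = 1/4).
r to a half-niece or half-nephew = 0.125 (half-aunt/uncle↔niece/nephew: one path of length 3: r = (1/2)^3 = 1/8).
r to a half-sibling = 0.25 (half-sibs share one parent — one path of length 2: r = (1/2)^2 = 1/4).
r to a first cousin = 0.125 (first cousins share one grandparent pair — two paths of length 4: r = 2·(1/2)^4 = 1/8).
Summing one r·B term per recipient: 4·0.25·0.0285 + 1·0.125·0.0271 + 1·0.25·0.172 + 1·0.125·0.22 = 0.1023875.
0.1023875 < 0.19: the indirect benefit is less than the cost.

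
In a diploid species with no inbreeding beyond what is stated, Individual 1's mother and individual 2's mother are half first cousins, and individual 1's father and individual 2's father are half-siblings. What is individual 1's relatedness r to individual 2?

0.078125

With two independent routes of shared ancestry, r is the sum of the two contributions.
Individual 1 and individual 2 are related in two ways: half second cousins through their mothers (r = 1/64) and half first cousins through their fathers (r = 1/16).
r = 1/64 + 1/16 = 5/64 = 0.078125.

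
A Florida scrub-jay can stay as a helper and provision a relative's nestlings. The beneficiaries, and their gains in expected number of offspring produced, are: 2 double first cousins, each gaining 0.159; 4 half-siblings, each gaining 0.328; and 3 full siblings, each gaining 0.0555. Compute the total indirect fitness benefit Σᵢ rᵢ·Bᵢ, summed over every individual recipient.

0.49075

r to a double first cousin = 1/4 (double first cousins share both grandparent pairs — four paths of length 4: r = 4·(1/2)^4 = 1/4).
r to a half-sibling = 1/4 (half-sibs share one parent — one path of length 2: r = (1/2)^2 = 1/4).
r to a full sibling = 0.5 (full sibs share both parents — two paths of length 2: r = 2·(1/2)^2 = 1/2).
Summing one r·B term per recipient: 2·0.25·0.159 + 4·0.25·0.328 + 3·0.5·0.0555 = 0.49075.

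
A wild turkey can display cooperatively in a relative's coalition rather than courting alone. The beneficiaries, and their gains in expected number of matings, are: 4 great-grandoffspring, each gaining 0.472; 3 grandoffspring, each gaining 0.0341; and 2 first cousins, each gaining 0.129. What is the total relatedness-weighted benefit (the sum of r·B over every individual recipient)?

0.293825

r to a great-grandoffspring = 1/8 (three parent–offspring links: r = (1/2)^3 = 1/8).
r to a grandoffspring = 1/4 (two parent–offspring links: r = (1/2)^2 = 1/4).
r to a first cousin = 1/8 (first cousins share one grandparent pair — two paths of length 4: r = 2·(1/2)^4 = 1/8).
Summing one r·B term per recipient: 4·0.125·0.472 + 3·0.25·0.0341 + 2·0.125·0.129 = 0.293825.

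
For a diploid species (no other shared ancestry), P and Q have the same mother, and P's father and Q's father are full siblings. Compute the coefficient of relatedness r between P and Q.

With two independent routes of shared ancestry, r is the sum of the two contributions.
P and Q are related in two ways: half-sibs through their shared mother (r = 1/4) and first cousins through their fathers (r = 1/8).
r = 1/4 + 1/8 = 0.375.

0.375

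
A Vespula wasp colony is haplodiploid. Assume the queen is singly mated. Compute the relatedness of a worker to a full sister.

0.75

Haplodiploid full sisters inherit their father's entire haploid genome identically (contributing 1/2) and on average half of their mother's contribution (1/2 · 1/2 = 1/4); r = 1/2 + 1/4 = 3/4.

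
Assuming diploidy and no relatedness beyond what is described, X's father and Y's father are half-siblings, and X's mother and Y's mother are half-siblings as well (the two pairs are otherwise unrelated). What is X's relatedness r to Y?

0.125

Relatedness sums over independent paths through distinct common ancestors.
X and Y are related in two ways: half first cousins through their fathers (r = 1/16) and half first cousins through their mothers (r = 1/16).
r = 1/16 + 1/16 = 1/8 = 0.125.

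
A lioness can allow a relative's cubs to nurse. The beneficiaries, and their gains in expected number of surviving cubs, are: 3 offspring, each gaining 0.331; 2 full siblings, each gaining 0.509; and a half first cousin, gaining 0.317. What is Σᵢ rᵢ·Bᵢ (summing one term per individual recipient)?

1.0253125

r to an offspring = 1/2 (one parent–offspring link: r = (1/2)^1 = 1/2).
r to a full sibling = 1/2 (full sibs share both parents — two paths of length 2: r = 2·(1/2)^2 = 1/2).
r to a half first cousin = 0.0625 (half first cousins share one grandparent — one path of length 4: r = (1/2)^4 = 1/16).
Summing one r·B term per recipient: 3·0.5·0.331 + 2·0.5·0.509 + 1·0.0625·0.317 = 1.0253125.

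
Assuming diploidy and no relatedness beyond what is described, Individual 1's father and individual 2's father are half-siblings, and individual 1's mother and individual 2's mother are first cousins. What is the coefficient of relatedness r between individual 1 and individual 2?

Relatedness sums over independent paths through distinct common ancestors.
Individual 1 and individual 2 are related in two ways: half first cousins through their fathers (r = 1/16) and second cousins through their mothers (r = 1/32).
r = 1/16 + 1/32 = 0.09375.

0.09375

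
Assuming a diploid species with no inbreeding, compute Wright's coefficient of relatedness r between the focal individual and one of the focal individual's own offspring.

Each parent–offspring link contributes a factor of 1/2, and independent paths through distinct common ancestors add.
One parent–offspring link: r = (1/2)^1 = 1/2.

0.5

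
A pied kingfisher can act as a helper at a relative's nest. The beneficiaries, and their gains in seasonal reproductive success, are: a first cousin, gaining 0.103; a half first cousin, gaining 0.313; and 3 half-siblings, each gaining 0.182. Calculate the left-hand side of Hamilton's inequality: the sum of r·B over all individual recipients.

r to a first cousin = 0.125 (first cousins share one grandparent pair — two paths of length 4: r = 2·(1/2)^4 = 1/8).
r to a half first cousin = 0.0625 (half first cousins share one grandparent — one path of length 4: r = (1/2)^4 = 1/16).
r to a half-sibling = 0.25 (half-sibs share one parent — one path of length 2: r = (1/2)^2 = 1/4).
Summing one r·B term per recipient: 1·0.125·0.103 + 1·0.0625·0.313 + 3·0.25·0.182 = 0.1689375.

0.1689375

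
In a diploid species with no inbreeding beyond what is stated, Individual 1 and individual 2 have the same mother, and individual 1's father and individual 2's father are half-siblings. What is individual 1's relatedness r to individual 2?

0.3125

Independent pedigree routes through distinct common ancestors add.
Individual 1 and individual 2 are related in two ways: half-sibs through their shared mother (r = 1/4) and half first cousins through their fathers (r = 1/16).
r = 1/4 + 1/16 = 5/16 = 0.3125.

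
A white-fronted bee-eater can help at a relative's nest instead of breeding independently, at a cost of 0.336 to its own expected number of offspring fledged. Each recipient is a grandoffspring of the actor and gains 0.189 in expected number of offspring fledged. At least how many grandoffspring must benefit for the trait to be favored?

8

r to a grandoffspring = 1/4 (two parent–offspring links: r = (1/2)^2 = 1/4).
Hamilton's rule: n·r·B > C  ⇒  n > C/(r·B) = 0.336/(0.25·0.189) = 7.111.
The smallest integer exceeding 7.111 is 8.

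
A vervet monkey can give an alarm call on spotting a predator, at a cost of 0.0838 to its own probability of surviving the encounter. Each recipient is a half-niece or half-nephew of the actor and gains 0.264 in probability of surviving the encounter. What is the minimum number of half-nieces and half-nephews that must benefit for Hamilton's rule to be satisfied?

r to a half-niece or half-nephew = 0.125 (half-aunt/uncle↔niece/nephew: one path of length 3: r = (1/2)^3 = 1/8).
Hamilton's rule: n·r·B > C  ⇒  n > C/(r·B) = 0.0838/(0.125·0.264) = 2.539.
The smallest integer exceeding 2.539 is 3.

3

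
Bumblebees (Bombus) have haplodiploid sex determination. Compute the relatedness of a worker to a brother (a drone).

0.25

Her haploid brother carries none of their father's genes and a random half of their mother's genome; that half matches the maternal half of her own genome with probability 1/2: r = 1/2 · 1/2 = 1/4.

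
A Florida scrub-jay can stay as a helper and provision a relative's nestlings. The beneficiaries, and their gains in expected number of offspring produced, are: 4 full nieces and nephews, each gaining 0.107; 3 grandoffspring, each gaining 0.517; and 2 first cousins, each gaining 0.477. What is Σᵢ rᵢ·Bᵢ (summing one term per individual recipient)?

r to a full niece or nephew = 0.25 (full aunt/uncle↔niece/nephew: two paths of length 3 through the shared grandparent pair: r = 2·(1/2)^3 = 1/4).
r to a grandoffspring = 1/4 (two parent–offspring links: r = (1/2)^2 = 1/4).
r to a first cousin = 1/8 (first cousins share one grandparent pair — two paths of length 4: r = 2·(1/2)^4 = 1/8).
Summing one r·B term per recipient: 4·0.25·0.107 + 3·0.25·0.517 + 2·0.125·0.477 = 0.614.

0.614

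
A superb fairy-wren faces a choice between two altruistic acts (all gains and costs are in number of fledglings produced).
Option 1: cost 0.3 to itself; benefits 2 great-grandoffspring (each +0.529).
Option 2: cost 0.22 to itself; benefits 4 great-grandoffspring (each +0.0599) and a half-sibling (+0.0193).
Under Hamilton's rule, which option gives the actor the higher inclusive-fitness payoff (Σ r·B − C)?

Option 1: r to a great-grandoffspring = 0.125.
Option 1: Σ r·B − C = (2·0.125·0.529) − 0.3 = -0.16775.
Option 2: r to a great-grandoffspring = 0.125.
Option 2: r to a half-sibling = 0.25.
Option 2: Σ r·B − C = (4·0.125·0.0599 + 1·0.25·0.0193) − 0.22 = -0.185225.
Option 1 has the higher net inclusive-fitness payoff.

Option 1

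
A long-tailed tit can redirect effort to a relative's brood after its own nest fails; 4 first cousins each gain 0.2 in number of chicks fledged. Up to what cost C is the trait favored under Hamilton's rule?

0.1

r to a first cousin = 1/8 (first cousins share one grandparent pair — two paths of length 4: r = 2·(1/2)^4 = 1/8).
Hamilton's rule: n·r·B > C, so the trait is favored while C < n·r·B = 4·0.125·0.2 = 0.1.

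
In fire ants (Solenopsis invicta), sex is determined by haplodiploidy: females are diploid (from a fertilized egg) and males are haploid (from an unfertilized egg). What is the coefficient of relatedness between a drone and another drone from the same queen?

Haploid brothers each carry a random half of the queen's diploid genome, so on average they share half: r = 1/2.

0.5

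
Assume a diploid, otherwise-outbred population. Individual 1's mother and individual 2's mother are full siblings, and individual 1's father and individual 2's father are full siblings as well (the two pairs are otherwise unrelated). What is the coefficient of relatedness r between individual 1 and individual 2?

0.25

Wright's path rule: contributions from independent ancestry routes add.
Individual 1 and individual 2 are related in two ways: first cousins through their mothers (r = 1/8) and first cousins through their fathers (r = 1/8) — i.e. double first cousins.
r = 1/8 + 1/8 = 1/4 = 0.25.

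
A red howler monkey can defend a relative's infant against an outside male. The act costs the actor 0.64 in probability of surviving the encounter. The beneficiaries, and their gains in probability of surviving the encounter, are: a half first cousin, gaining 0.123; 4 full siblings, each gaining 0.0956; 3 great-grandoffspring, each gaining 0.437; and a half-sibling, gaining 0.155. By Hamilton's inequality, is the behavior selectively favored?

Hamilton's rule: the trait is favored when the sum of r·B over every recipient exceeds the actor's cost C.
r to a half first cousin = 0.0625 (half first cousins share one grandparent — one path of length 4: r = (1/2)^4 = 1/16).
r to a full sibling = 1/2 (full sibs share both parents — two paths of length 2: r = 2·(1/2)^2 = 1/2).
r to a great-grandoffspring = 0.125 (three parent–offspring links: r = (1/2)^3 = 1/8).
r to a half-sibling = 1/4 (half-sibs share one parent — one path of length 2: r = (1/2)^2 = 1/4).
Summing one r·B term per recipient: 1·0.0625·0.123 + 4·0.5·0.0956 + 3·0.125·0.437 + 1·0.25·0.155 = 0.4015125.
0.4015125 < 0.64: the indirect benefit is less than the cost.

No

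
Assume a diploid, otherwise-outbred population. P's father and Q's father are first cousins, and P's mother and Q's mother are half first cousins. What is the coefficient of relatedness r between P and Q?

0.046875

Wright's path rule: contributions from independent ancestry routes add.
P and Q are related in two ways: second cousins through their fathers (r = 1/32) and half second cousins through their mothers (r = 1/64).
r = 1/32 + 1/64 = 0.046875.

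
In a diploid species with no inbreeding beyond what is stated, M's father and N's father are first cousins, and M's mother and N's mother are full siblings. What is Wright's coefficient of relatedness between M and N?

Independent pedigree routes through distinct common ancestors add.
M and N are related in two ways: second cousins through their fathers (r = 1/32) and first cousins through their mothers (r = 1/8).
r = 1/32 + 1/8 = 0.15625.

0.15625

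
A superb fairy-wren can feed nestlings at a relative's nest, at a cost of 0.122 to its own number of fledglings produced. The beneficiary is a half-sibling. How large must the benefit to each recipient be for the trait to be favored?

0.488

r to a half-sibling = 1/4 (half-sibs share one parent — one path of length 2: r = (1/2)^2 = 1/4).
Hamilton's rule with n recipients of equal r: n·r·B > C, so B > C/(n·r) = 0.122/(1·0.25) = 0.488.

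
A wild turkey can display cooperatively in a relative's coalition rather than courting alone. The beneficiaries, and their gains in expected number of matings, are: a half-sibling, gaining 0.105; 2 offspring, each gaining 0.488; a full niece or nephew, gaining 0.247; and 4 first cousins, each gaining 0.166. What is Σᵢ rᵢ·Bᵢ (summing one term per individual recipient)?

r to a half-sibling = 0.25 (half-sibs share one parent — one path of length 2: r = (1/2)^2 = 1/4).
r to an offspring = 1/2 (one parent–offspring link: r = (1/2)^1 = 1/2).
r to a full niece or nephew = 1/4 (full aunt/uncle↔niece/nephew: two paths of length 3 through the shared grandparent pair: r = 2·(1/2)^3 = 1/4).
r to a first cousin = 1/8 (first cousins share one grandparent pair — two paths of length 4: r = 2·(1/2)^4 = 1/8).
Summing one r·B term per recipient: 1·0.25·0.105 + 2·0.5·0.488 + 1·0.25·0.247 + 4·0.125·0.166 = 0.659.

0.659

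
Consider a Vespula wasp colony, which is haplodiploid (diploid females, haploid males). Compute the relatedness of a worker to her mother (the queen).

0.5

One meiotic link between diploid queen and diploid daughter: r = 1/2.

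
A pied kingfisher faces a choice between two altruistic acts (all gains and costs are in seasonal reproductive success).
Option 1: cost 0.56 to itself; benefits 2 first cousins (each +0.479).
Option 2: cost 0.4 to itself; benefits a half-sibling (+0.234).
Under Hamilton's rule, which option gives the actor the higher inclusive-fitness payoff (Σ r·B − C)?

Option 2

Option 1: r to a first cousin = 0.125.
Option 1: Σ r·B − C = (2·0.125·0.479) − 0.56 = -0.44025.
Option 2: r to a half-sibling = 0.25.
Option 2: Σ r·B − C = (1·0.25·0.234) − 0.4 = -0.3415.
Option 2 has the higher net inclusive-fitness payoff.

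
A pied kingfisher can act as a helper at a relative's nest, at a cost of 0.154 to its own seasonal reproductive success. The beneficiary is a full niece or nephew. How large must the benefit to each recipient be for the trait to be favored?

0.616

r to a full niece or nephew = 0.25 (full aunt/uncle↔niece/nephew: two paths of length 3 through the shared grandparent pair: r = 2·(1/2)^3 = 1/4).
Hamilton's rule with n recipients of equal r: n·r·B > C, so B > C/(n·r) = 0.154/(1·0.25) = 0.616.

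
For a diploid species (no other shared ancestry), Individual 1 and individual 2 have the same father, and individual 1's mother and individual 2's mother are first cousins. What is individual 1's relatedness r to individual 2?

0.28125

Relatedness sums over independent paths through distinct common ancestors.
Individual 1 and individual 2 are related in two ways: half-sibs through their shared father (r = 1/4) and second cousins through their mothers (r = 1/32).
r = 1/4 + 1/32 = 0.28125.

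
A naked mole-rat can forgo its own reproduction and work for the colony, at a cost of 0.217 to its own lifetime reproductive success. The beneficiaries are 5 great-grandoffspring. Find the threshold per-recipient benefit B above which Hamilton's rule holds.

r to a great-grandoffspring = 1/8 (three parent–offspring links: r = (1/2)^3 = 1/8).
Hamilton's rule with n recipients of equal r: n·r·B > C, so B > C/(n·r) = 0.217/(5·0.125) = 0.3472.

0.3472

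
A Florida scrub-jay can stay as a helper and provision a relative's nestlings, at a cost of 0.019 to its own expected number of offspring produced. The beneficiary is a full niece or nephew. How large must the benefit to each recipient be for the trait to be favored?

r to a full niece or nephew = 0.25 (full aunt/uncle↔niece/nephew: two paths of length 3 through the shared grandparent pair: r = 2·(1/2)^3 = 1/4).
Hamilton's rule with n recipients of equal r: n·r·B > C, so B > C/(n·r) = 0.019/(1·0.25) = 0.076.

0.076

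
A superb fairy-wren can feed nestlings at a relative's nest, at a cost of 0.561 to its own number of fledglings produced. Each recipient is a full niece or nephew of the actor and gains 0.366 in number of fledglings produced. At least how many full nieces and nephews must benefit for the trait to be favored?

r to a full niece or nephew = 1/4 (full aunt/uncle↔niece/nephew: two paths of length 3 through the shared grandparent pair: r = 2·(1/2)^3 = 1/4).
Hamilton's rule: n·r·B > C  ⇒  n > C/(r·B) = 0.561/(0.25·0.366) = 6.131.
The smallest integer exceeding 6.131 is 7.

7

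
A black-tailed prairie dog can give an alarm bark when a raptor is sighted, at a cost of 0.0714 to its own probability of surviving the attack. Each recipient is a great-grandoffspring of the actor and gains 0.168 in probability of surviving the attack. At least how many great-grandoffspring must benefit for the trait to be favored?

4

r to a great-grandoffspring = 1/8 (three parent–offspring links: r = (1/2)^3 = 1/8).
Hamilton's rule: n·r·B > C  ⇒  n > C/(r·B) = 0.0714/(0.125·0.168) = 3.4.
The smallest integer exceeding 3.4 is 4.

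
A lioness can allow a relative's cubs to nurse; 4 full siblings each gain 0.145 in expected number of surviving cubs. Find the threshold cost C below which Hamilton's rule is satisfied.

0.29

r to a full sibling = 1/2 (full sibs share both parents — two paths of length 2: r = 2·(1/2)^2 = 1/2).
Hamilton's rule: n·r·B > C, so the trait is favored while C < n·r·B = 4·0.5·0.145 = 0.29.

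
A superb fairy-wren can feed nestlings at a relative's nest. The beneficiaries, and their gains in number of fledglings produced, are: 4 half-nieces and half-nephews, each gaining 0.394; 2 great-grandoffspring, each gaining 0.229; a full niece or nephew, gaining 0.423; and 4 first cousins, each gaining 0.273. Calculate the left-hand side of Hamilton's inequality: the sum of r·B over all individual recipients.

0.4965

r to a half-niece or half-nephew = 1/8 (half-aunt/uncle↔niece/nephew: one path of length 3: r = (1/2)^3 = 1/8).
r to a great-grandoffspring = 1/8 (three parent–offspring links: r = (1/2)^3 = 1/8).
r to a full niece or nephew = 0.25 (full aunt/uncle↔niece/nephew: two paths of length 3 through the shared grandparent pair: r = 2·(1/2)^3 = 1/4).
r to a first cousin = 0.125 (first cousins share one grandparent pair — two paths of length 4: r = 2·(1/2)^4 = 1/8).
Summing one r·B term per recipient: 4·0.125·0.394 + 2·0.125·0.229 + 1·0.25·0.423 + 4·0.125·0.273 = 0.4965.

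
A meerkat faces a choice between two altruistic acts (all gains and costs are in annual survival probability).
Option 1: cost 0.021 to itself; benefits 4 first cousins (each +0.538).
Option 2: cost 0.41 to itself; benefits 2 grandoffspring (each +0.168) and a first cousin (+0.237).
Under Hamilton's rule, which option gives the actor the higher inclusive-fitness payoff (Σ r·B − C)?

Option 1

Option 1: r to a first cousin = 0.125.
Option 1: Σ r·B − C = (4·0.125·0.538) − 0.021 = 0.248.
Option 2: r to a grandoffspring = 0.25.
Option 2: r to a first cousin = 0.125.
Option 2: Σ r·B − C = (2·0.25·0.168 + 1·0.125·0.237) − 0.41 = -0.296375.
Option 1 has the higher net inclusive-fitness payoff.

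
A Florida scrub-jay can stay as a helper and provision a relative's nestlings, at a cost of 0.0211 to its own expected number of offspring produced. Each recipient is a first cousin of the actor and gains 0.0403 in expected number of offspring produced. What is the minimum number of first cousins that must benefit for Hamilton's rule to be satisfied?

r to a first cousin = 0.125 (first cousins share one grandparent pair — two paths of length 4: r = 2·(1/2)^4 = 1/8).
Hamilton's rule: n·r·B > C  ⇒  n > C/(r·B) = 0.0211/(0.125·0.0403) = 4.189.
The smallest integer exceeding 4.189 is 5.

5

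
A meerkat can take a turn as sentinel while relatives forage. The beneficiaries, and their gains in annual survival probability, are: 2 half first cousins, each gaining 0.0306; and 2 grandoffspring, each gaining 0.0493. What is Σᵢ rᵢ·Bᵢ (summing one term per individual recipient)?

r to a half first cousin = 0.0625 (half first cousins share one grandparent — one path of length 4: r = (1/2)^4 = 1/16).
r to a grandoffspring = 1/4 (two parent–offspring links: r = (1/2)^2 = 1/4).
Summing one r·B term per recipient: 2·0.0625·0.0306 + 2·0.25·0.0493 = 0.028475.

0.028475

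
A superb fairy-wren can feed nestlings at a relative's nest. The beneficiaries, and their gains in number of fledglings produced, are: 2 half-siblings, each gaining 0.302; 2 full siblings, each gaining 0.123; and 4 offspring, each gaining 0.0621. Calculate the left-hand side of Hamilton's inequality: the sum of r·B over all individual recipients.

0.3982

r to a half-sibling = 0.25 (half-sibs share one parent — one path of length 2: r = (1/2)^2 = 1/4).
r to a full sibling = 1/2 (full sibs share both parents — two paths of length 2: r = 2·(1/2)^2 = 1/2).
r to an offspring = 1/2 (one parent–offspring link: r = (1/2)^1 = 1/2).
Summing one r·B term per recipient: 2·0.25·0.302 + 2·0.5·0.123 + 4·0.5·0.0621 = 0.3982.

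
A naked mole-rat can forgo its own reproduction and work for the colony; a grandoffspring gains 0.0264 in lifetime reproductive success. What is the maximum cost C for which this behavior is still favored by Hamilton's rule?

0.0066

r to a grandoffspring = 1/4 (two parent–offspring links: r = (1/2)^2 = 1/4).
Hamilton's rule: n·r·B > C, so the trait is favored while C < n·r·B = 1·0.25·0.0264 = 0.0066.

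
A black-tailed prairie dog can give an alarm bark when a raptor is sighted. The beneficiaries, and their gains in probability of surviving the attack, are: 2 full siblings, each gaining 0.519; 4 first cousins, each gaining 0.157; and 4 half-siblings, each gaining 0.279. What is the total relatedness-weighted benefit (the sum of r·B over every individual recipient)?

0.8765

r to a full sibling = 0.5 (full sibs share both parents — two paths of length 2: r = 2·(1/2)^2 = 1/2).
r to a first cousin = 1/8 (first cousins share one grandparent pair — two paths of length 4: r = 2·(1/2)^4 = 1/8).
r to a half-sibling = 1/4 (half-sibs share one parent — one path of length 2: r = (1/2)^2 = 1/4).
Summing one r·B term per recipient: 2·0.5·0.519 + 4·0.125·0.157 + 4·0.25·0.279 = 0.8765.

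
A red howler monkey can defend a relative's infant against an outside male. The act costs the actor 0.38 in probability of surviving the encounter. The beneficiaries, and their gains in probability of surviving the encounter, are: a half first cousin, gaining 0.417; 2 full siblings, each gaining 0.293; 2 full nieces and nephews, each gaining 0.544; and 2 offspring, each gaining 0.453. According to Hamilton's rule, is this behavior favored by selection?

Yes

Hamilton's rule: the trait is favored when the sum of r·B over every recipient exceeds the actor's cost C.
r to a half first cousin = 0.0625 (half first cousins share one grandparent — one path of length 4: r = (1/2)^4 = 1/16).
r to a full sibling = 0.5 (full sibs share both parents — two paths of length 2: r = 2·(1/2)^2 = 1/2).
r to a full niece or nephew = 0.25 (full aunt/uncle↔niece/nephew: two paths of length 3 through the shared grandparent pair: r = 2·(1/2)^3 = 1/4).
r to an offspring = 0.5 (one parent–offspring link: r = (1/2)^1 = 1/2).
Summing one r·B term per recipient: 1·0.0625·0.417 + 2·0.5·0.293 + 2·0.25·0.544 + 2·0.5·0.453 = 1.0440625.
1.0440625 > 0.38: the indirect benefit exceeds the cost.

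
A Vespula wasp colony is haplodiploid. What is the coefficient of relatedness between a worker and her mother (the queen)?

0.5

One meiotic link between diploid queen and diploid daughter: r = 1/2.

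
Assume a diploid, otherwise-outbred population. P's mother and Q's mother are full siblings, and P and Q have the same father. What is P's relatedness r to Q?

With two independent routes of shared ancestry, r is the sum of the two contributions.
P and Q are related in two ways: first cousins through their mothers (r = 1/8) and half-sibs through their shared father (r = 1/4).
r = 1/8 + 1/4 = 3/8 = 0.375.

0.375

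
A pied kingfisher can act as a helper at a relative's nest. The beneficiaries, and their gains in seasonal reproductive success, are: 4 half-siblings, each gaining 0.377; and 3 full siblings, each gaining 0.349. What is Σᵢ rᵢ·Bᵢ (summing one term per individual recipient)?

0.9005

r to a half-sibling = 1/4 (half-sibs share one parent — one path of length 2: r = (1/2)^2 = 1/4).
r to a full sibling = 0.5 (full sibs share both parents — two paths of length 2: r = 2·(1/2)^2 = 1/2).
Summing one r·B term per recipient: 4·0.25·0.377 + 3·0.5·0.349 = 0.9005.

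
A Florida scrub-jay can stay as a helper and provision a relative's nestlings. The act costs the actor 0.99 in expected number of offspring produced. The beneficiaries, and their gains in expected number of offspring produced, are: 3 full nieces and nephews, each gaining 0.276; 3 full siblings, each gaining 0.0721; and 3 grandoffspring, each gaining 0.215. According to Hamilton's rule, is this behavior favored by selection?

No

Hamilton's rule: the trait is favored when the sum of r·B over every recipient exceeds the actor's cost C.
r to a full niece or nephew = 1/4 (full aunt/uncle↔niece/nephew: two paths of length 3 through the shared grandparent pair: r = 2·(1/2)^3 = 1/4).
r to a full sibling = 0.5 (full sibs share both parents — two paths of length 2: r = 2·(1/2)^2 = 1/2).
r to a grandoffspring = 0.25 (two parent–offspring links: r = (1/2)^2 = 1/4).
Summing one r·B term per recipient: 3·0.25·0.276 + 3·0.5·0.0721 + 3·0.25·0.215 = 0.4764.
0.4764 < 0.99: the indirect benefit is less than the cost.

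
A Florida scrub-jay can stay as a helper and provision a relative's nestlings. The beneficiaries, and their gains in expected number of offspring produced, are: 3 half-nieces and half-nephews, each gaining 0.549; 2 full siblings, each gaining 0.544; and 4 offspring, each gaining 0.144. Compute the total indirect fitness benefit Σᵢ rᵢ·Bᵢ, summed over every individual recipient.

r to a half-niece or half-nephew = 1/8 (half-aunt/uncle↔niece/nephew: one path of length 3: r = (1/2)^3 = 1/8).
r to a full sibling = 1/2 (full sibs share both parents — two paths of length 2: r = 2·(1/2)^2 = 1/2).
r to an offspring = 1/2 (one parent–offspring link: r = (1/2)^1 = 1/2).
Summing one r·B term per recipient: 3·0.125·0.549 + 2·0.5·0.544 + 4·0.5·0.144 = 1.037875.

1.037875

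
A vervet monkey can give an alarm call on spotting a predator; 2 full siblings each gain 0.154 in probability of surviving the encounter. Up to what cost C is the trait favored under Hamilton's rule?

0.154

r to a full sibling = 1/2 (full sibs share both parents — two paths of length 2: r = 2·(1/2)^2 = 1/2).
Hamilton's rule: n·r·B > C, so the trait is favored while C < n·r·B = 2·0.5·0.154 = 0.154.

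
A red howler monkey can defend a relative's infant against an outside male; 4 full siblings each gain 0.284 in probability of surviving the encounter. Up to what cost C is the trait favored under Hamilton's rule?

r to a full sibling = 1/2 (full sibs share both parents — two paths of length 2: r = 2·(1/2)^2 = 1/2).
Hamilton's rule: n·r·B > C, so the trait is favored while C < n·r·B = 4·0.5·0.284 = 0.568.

0.568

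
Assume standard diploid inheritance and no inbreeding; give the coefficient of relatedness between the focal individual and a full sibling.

Each parent–offspring link contributes a factor of 1/2, and independent paths through distinct common ancestors add.
Full sibs share both parents — two paths of length 2: r = 2·(1/2)^2 = 1/2.

0.5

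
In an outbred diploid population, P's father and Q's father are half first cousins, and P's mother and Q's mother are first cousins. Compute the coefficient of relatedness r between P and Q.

Independent pedigree routes through distinct common ancestors add.
P and Q are related in two ways: half second cousins through their fathers (r = 1/64) and second cousins through their mothers (r = 1/32).
r = 1/64 + 1/32 = 0.046875.

0.046875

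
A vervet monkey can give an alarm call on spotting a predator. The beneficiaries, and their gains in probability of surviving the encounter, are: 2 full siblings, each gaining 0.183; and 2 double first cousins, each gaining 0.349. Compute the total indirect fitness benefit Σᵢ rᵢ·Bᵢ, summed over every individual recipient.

0.3575

r to a full sibling = 0.5 (full sibs share both parents — two paths of length 2: r = 2·(1/2)^2 = 1/2).
r to a double first cousin = 1/4 (double first cousins share both grandparent pairs — four paths of length 4: r = 4·(1/2)^4 = 1/4).
Summing one r·B term per recipient: 2·0.5·0.183 + 2·0.25·0.349 = 0.3575.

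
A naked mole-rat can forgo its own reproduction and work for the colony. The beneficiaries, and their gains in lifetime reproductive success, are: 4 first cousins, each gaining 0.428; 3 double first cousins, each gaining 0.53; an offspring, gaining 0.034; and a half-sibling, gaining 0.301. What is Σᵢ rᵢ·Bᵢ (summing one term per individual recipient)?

r to a first cousin = 1/8 (first cousins share one grandparent pair — two paths of length 4: r = 2·(1/2)^4 = 1/8).
r to a double first cousin = 0.25 (double first cousins share both grandparent pairs — four paths of length 4: r = 4·(1/2)^4 = 1/4).
r to an offspring = 1/2 (one parent–offspring link: r = (1/2)^1 = 1/2).
r to a half-sibling = 0.25 (half-sibs share one parent — one path of length 2: r = (1/2)^2 = 1/4).
Summing one r·B term per recipient: 4·0.125·0.428 + 3·0.25·0.53 + 1·0.5·0.034 + 1·0.25·0.301 = 0.70375.

0.70375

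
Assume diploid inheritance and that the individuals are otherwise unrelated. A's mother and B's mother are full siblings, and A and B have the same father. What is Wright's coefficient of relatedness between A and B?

0.375

With two independent routes of shared ancestry, r is the sum of the two contributions.
A and B are related in two ways: first cousins through their mothers (r = 1/8) and half-sibs through their shared father (r = 1/4).
r = 1/8 + 1/4 = 0.375.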